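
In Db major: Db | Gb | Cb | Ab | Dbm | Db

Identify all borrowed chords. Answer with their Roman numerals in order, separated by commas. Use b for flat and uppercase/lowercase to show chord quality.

Db major has the diatonic set Db, Ebm, Fm, Gb, Ab, Bbm, Cdim. Db, Gb and Ab are all diatonic. Cb (Cb–Eb–Gb) is not: scale degree 7 in Db major carries Cdim (vii°). In Db minor the chord on that degree is Cb, so here it functions as bVII, borrowed from the parallel minor. But Dbm (Db–Fb–Ab) is foreign: the diatonic I on degree 1 is Db, whereas Dbm comes from Db minor. It is labeled i.

bVII, i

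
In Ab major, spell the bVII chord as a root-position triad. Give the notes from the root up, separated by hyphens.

Gb-Bb-Db

Scale degree 7 in Ab major is G. bVII uses the lowered form, Gb, taken from Ab minor. Building the major chord from the parallel minor on Gb: Gb–Bb–Db.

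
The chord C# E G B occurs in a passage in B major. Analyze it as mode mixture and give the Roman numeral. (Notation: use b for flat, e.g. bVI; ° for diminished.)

The root C# is the diatonic 2nd degree of B major; the borrowing shows in the chord quality. The diatonic chord on degree 2 would be C#m (ii), but C#–E–G–B is the half-diminished-seventh chord from B minor. As a borrowed chord it is labeled iiø7.

iiø7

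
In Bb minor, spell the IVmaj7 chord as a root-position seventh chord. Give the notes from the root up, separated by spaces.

Eb G Bb D

The root, Eb, is scale degree 4 — the same note in Bb minor and Bb major; only the chord quality changes. Building the major-seventh chord from the parallel major on Eb: Eb–G–Bb–D.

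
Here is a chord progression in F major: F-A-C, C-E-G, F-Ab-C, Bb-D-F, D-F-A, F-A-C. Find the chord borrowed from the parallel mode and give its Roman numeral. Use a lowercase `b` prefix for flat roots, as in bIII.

i

F major has the diatonic set F, Gm, Am, Bb, C, Dm, Edim. F–A–C = F, C–E–G = C, Bb–D–F = Bb and D–F–A = Dm all belong to that set. F–Ab–C is not: scale degree 1 in F major carries F (I). In F minor the chord on that degree is Fm, so here it functions as i, borrowed from the parallel minor.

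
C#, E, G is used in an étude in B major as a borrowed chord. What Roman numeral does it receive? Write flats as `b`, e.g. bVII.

ii°

C# is scale degree 2 in B major. The diatonic chord on degree 2 would be C#m (ii), but C#–E–G is the diminished chord from B minor. As a borrowed chord it is labeled ii°.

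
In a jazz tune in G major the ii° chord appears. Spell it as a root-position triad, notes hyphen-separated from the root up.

The root, A, is scale degree 2 — the same note in G major and G minor; only the chord quality changes. Building the diminished chord from the parallel minor on A: A–C–Eb.

A-C-Eb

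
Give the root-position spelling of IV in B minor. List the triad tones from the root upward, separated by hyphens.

The root, E, is scale degree 4 — the same note in B minor and B major; only the chord quality changes. Stacking thirds in B major on E gives E–G#–B.

E-G#-B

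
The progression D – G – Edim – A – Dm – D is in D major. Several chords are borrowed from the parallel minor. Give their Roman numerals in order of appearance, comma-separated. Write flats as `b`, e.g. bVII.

ii°, i

D major has the diatonic set D, Em, F#m, G, A, Bm, C#dim. D, G and A are all diatonic. Edim (E–G–Bb) is not: scale degree 2 in D major carries Em (ii). In D minor the chord on that degree is Edim, so here it functions as ii°, borrowed from the parallel minor. But Dm (D–F–A) is foreign: the diatonic I on degree 1 is D, whereas Dm comes from D minor. It is labeled i.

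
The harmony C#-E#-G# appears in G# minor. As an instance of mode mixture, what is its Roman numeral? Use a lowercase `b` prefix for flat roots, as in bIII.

IV

The root C# is the diatonic 4th degree of G# minor; the borrowing shows in the chord quality. The diatonic chord on degree 4 would be C#m (iv), but C#–E#–G# is the major chord from G# major. As a borrowed chord it is labeled IV.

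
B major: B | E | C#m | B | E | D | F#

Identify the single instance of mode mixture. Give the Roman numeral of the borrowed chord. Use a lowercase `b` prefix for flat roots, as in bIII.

In B major the diatonic chords are B, C#m, D#m, E, F#, G#m, A#dim. Of the given chords, B, E, C#m and F# are diatonic. D (D–F#–A) doesn't fit — on degree 3 B major would have D#m (iii). D is the degree-3 chord of B minor, so it is the borrowed bIII.

bIII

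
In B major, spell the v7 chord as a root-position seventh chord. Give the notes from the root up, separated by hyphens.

F#-A-C#-E

The root, F#, is scale degree 5 — the same note in B major and B minor; only the chord quality changes. Stacking thirds in B minor on F# gives F#–A–C#–E.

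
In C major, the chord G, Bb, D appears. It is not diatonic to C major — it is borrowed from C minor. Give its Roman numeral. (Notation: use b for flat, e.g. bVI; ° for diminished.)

v

The root G is the diatonic 5th degree of C major; the borrowing shows in the chord quality. G–Bb–D is a minor chord — the form found in C minor, not the diatonic V (G). Borrowed into C major it is written v.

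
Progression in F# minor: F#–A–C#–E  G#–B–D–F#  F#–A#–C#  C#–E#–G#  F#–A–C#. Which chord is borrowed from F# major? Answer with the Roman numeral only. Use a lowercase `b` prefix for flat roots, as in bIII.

I

The diatonic triads in F# minor (with V from harmonic minor) are F#m, G#dim, A, Bm, C#, D, E. F#–A–C#–E = F#m7, G#–B–D–F# = G#m7b5, C#–E#–G# = C# and F#–A–C# = F#m are all diatonic. F#–A#–C# doesn't fit — on degree 1 F# minor would have F#m (i). F# is the degree-1 chord of F# major, so it is the borrowed I.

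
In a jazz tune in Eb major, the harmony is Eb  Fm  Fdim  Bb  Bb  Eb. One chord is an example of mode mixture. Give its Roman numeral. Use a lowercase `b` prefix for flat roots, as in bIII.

ii°

Eb major has the diatonic set Eb, Fm, Gm, Ab, Bb, Cm, Ddim. Eb, Fm and Bb are all diatonic. Fdim (F–Ab–Cb) doesn't fit — on degree 2 Eb major would have Fm (ii). Fdim is the degree-2 chord of Eb minor, so it is the borrowed ii°.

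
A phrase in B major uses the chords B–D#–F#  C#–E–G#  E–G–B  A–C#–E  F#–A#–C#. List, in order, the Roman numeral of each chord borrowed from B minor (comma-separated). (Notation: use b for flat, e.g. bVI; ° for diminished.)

In B major the diatonic chords are B, C#m, D#m, E, F#, G#m, A#dim. B–D#–F# = B, C#–E–G# = C#m and F#–A#–C# = F# are all diatonic. E–G–B is not: scale degree 4 in B major carries E (IV). In B minor the chord on that degree is Em, so here it functions as iv, borrowed from the parallel minor. A–C#–E doesn't fit — on degree 7 B major would have A#dim (vii°). A is the degree-7 chord of B minor, so it is the borrowed bVII.

iv, bVII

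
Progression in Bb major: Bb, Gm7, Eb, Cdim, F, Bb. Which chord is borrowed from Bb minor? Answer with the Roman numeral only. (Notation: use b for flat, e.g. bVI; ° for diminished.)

ii°

In Bb major the diatonic chords are Bb, Cm, Dm, Eb, F, Gm, Adim. Of the given chords, Bb, Gm7, Eb and F are diatonic. Cdim (C–Eb–Gb) is not: scale degree 2 in Bb major carries Cm (ii). In Bb minor the chord on that degree is Cdim, so here it functions as ii°, borrowed from the parallel minor.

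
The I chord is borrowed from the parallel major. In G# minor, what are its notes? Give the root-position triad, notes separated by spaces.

G# B# D#

The root, G#, is scale degree 1 — the same note in G# minor and G# major; only the chord quality changes. Building the major chord from the parallel major on G#: G#–B#–D#.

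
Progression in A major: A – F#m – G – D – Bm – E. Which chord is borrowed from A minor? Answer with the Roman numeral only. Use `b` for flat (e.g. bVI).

The diatonic triads in A major are A, Bm, C#m, D, E, F#m, G#dim. A, F#m, D, Bm and E all belong to that set. But G (G–B–D) is foreign: the diatonic vii° on degree 7 is G#dim, whereas G comes from A minor. It is labeled bVII.

bVII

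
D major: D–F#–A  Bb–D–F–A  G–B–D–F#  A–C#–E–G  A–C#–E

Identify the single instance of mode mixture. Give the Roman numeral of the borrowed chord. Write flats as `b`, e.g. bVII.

D major has the diatonic set D, Em, F#m, G, A, Bm, C#dim. Of the given chords, D–F#–A = D, G–B–D–F# = Gmaj7, A–C#–E–G = A7 and A–C#–E = A are diatonic. But Bb–D–F–A is foreign: the diatonic vi on degree 6 is Bm, whereas Bbmaj7 comes from D minor. It is labeled bVImaj7.

bVImaj7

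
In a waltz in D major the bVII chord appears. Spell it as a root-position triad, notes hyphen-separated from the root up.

bVII is built on the lowered scale degree 7. In D major degree 7 is C#; lowered it becomes C. In D minor the chord on C is C–E–G.

C-E-G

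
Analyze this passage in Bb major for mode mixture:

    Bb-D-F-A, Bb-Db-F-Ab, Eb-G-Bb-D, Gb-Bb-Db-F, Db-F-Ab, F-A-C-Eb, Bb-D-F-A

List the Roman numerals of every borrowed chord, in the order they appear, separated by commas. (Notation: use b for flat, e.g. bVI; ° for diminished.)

The diatonic triads in Bb major are Bb, Cm, Dm, Eb, F, Gm, Adim. Of the given chords, Bb–D–F–A = Bbmaj7, Eb–G–Bb–D = Ebmaj7 and F–A–C–Eb = F7 are diatonic. Bb–Db–F–Ab doesn't fit — on degree 1 Bb major would have Bb (I). Bbm7 is the degree-1 chord of Bb minor, so it is the borrowed i7. But Gb–Bb–Db–F is foreign: the diatonic vi on degree 6 is Gm, whereas Gbmaj7 comes from Bb minor. It is labeled bVImaj7. Db–F–Ab is not: scale degree 3 in Bb major carries Dm (iii). In Bb minor the chord on that degree is Db, so here it functions as bIII, borrowed from the parallel minor.

i7, bVImaj7, bIII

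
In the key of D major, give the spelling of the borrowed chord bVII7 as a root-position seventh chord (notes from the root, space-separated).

Scale degree 7 in D major is C#. bVII7 uses the lowered form, C, taken from D minor. Building the dominant-seventh chord from the parallel minor on C: C–E–G–Bb.

C E G Bb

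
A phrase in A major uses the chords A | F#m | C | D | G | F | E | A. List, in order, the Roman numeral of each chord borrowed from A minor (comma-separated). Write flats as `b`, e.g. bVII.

In A major the diatonic chords are A, Bm, C#m, D, E, F#m, G#dim. A, F#m, D and E are all diatonic. C (C–E–G) doesn't fit — on degree 3 A major would have C#m (iii). C is the degree-3 chord of A minor, so it is the borrowed bIII. G (G–B–D) doesn't fit — on degree 7 A major would have G#dim (vii°). G is the degree-7 chord of A minor, so it is the borrowed bVII. But F (F–A–C) is foreign: the diatonic vi on degree 6 is F#m, whereas F comes from A minor. It is labeled bVI.

bIII, bVII, bVI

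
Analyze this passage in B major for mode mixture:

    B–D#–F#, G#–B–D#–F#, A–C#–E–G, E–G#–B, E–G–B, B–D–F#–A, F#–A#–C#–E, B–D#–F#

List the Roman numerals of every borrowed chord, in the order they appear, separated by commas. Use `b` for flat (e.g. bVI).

bVII7, iv, i7

B major has the diatonic set B, C#m, D#m, E, F#, G#m, A#dim. B–D#–F# = B, G#–B–D#–F# = G#m7, E–G#–B = E and F#–A#–C#–E = F#7 are all diatonic. But A–C#–E–G is foreign: the diatonic vii° on degree 7 is A#dim, whereas A7 comes from B minor. It is labeled bVII7. But E–G–B is foreign: the diatonic IV on degree 4 is E, whereas Em comes from B minor. It is labeled iv. B–D–F#–A is not: scale degree 1 in B major carries B (I). In B minor the chord on that degree is Bm7, so here it functions as i7, borrowed from the parallel minor.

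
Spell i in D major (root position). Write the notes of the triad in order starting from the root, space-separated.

The root, D, is scale degree 1 — the same note in D major and D minor; only the chord quality changes. Stacking thirds in D minor on D gives D–F–A.

D F A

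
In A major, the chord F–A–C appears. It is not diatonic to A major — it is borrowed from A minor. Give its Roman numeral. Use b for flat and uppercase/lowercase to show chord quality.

In A major scale degree 6 is F#; F is its lowered form, from A minor. Diatonically A major has F#m (vi) on that degree; F–A–C is instead the major chord native to A minor, so it takes the label bVI.

bVI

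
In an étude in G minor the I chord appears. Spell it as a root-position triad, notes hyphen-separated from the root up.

G-B-D

The root, G, is scale degree 1 — the same note in G minor and G major; only the chord quality changes. Building the major chord from the parallel major on G: G–B–D.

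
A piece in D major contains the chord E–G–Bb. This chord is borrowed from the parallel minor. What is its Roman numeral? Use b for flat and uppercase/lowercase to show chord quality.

The root E is the diatonic 2nd degree of D major; the borrowing shows in the chord quality. The diatonic chord on degree 2 would be Em (ii), but E–G–Bb is the diminished chord from D minor. As a borrowed chord it is labeled ii°.

ii°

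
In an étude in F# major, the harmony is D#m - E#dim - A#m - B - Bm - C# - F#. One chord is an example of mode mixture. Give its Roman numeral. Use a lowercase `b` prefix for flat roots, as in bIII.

F# major has the diatonic set F#, G#m, A#m, B, C#, D#m, E#dim. D#m, E#dim, A#m, B, C# and F# are all diatonic. But Bm (B–D–F#) is foreign: the diatonic IV on degree 4 is B, whereas Bm comes from F# minor. It is labeled iv.

iv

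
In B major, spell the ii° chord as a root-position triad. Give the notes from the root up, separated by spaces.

C# E G

The root, C#, is scale degree 2 — the same note in B major and B minor; only the chord quality changes. In B minor the chord on C# is C#–E–G.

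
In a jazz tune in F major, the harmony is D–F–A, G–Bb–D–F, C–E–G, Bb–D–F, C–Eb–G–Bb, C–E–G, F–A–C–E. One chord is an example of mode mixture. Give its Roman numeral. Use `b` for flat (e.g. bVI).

v7

In F major the diatonic chords are F, Gm, Am, Bb, C, Dm, Edim. Of the given chords, D–F–A = Dm, G–Bb–D–F = Gm7, C–E–G = C, Bb–D–F = Bb and F–A–C–E = Fmaj7 are diatonic. But C–Eb–G–Bb is foreign: the diatonic V on degree 5 is C, whereas Cm7 comes from F minor. It is labeled v7.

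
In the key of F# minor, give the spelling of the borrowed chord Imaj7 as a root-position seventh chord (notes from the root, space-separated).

The root, F#, is scale degree 1 — the same note in F# minor and F# major; only the chord quality changes. Building the major-seventh chord from the parallel major on F#: F#–A#–C#–E#.

F# A# C# E#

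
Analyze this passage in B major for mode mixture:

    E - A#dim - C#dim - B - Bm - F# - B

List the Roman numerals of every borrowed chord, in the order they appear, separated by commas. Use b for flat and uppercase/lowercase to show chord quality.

ii°, i

In B major the diatonic chords are B, C#m, D#m, E, F#, G#m, A#dim. E, A#dim, B and F# all belong to that set. C#dim (C#–E–G) doesn't fit — on degree 2 B major would have C#m (ii). C#dim is the degree-2 chord of B minor, so it is the borrowed ii°. Bm (B–D–F#) doesn't fit — on degree 1 B major would have B (I). Bm is the degree-1 chord of B minor, so it is the borrowed i.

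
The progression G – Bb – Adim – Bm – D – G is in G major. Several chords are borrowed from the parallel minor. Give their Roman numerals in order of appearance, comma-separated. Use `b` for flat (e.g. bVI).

G major has the diatonic set G, Am, Bm, C, D, Em, F#dim. G, Bm and D are all diatonic. Bb (Bb–D–F) is not: scale degree 3 in G major carries Bm (iii). In G minor the chord on that degree is Bb, so here it functions as bIII, borrowed from the parallel minor. But Adim (A–C–Eb) is foreign: the diatonic ii on degree 2 is Am, whereas Adim comes from G minor. It is labeled ii°.

bIII, ii°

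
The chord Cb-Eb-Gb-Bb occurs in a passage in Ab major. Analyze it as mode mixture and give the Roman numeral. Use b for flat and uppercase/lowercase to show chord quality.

The root Cb is the lowered 3rd scale degree — diatonically Ab major has C there. Cb–Eb–Gb–Bb is a major-seventh chord — the form found in Ab minor, not the diatonic iii (Cm). Borrowed into Ab major it is written bIIImaj7.

bIIImaj7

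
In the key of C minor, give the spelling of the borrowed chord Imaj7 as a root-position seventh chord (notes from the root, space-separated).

C E G B

The root, C, is scale degree 1 — the same note in C minor and C major; only the chord quality changes. Building the major-seventh chord from the parallel major on C: C–E–G–B.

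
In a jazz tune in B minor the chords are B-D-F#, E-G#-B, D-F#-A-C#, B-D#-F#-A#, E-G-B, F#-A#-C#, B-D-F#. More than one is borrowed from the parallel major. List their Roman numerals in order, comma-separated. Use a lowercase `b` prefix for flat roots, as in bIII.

IV, Imaj7

In B minor (with V from harmonic minor) the diatonic chords are Bm, C#dim, D, Em, F#, G, A. B–D–F# = Bm, D–F#–A–C# = Dmaj7, E–G–B = Em and F#–A#–C# = F# are all diatonic. E–G#–B is not: scale degree 4 in B minor carries Em (iv). In B major the chord on that degree is E, so here it functions as IV, borrowed from the parallel major. B–D#–F#–A# doesn't fit — on degree 1 B minor would have Bm (i). Bmaj7 is the degree-1 chord of B major, so it is the borrowed Imaj7.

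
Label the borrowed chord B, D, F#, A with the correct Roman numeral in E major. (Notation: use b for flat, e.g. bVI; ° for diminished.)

The root B is the diatonic 5th degree of E major; the borrowing shows in the chord quality. Diatonically E major has B (V) on that degree; B–D–F#–A is instead the minor-seventh chord native to E minor, so it takes the label v7.

v7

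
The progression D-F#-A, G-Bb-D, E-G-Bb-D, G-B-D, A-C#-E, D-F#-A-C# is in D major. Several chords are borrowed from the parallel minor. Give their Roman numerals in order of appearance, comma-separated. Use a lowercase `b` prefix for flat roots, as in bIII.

iv, iiø7

The diatonic triads in D major are D, Em, F#m, G, A, Bm, C#dim. Of the given chords, D–F#–A = D, G–B–D = G, A–C#–E = A and D–F#–A–C# = Dmaj7 are diatonic. G–Bb–D doesn't fit — on degree 4 D major would have G (IV). Gm is the degree-4 chord of D minor, so it is the borrowed iv. E–G–Bb–D is not: scale degree 2 in D major carries Em (ii). In D minor the chord on that degree is Em7b5, so here it functions as iiø7, borrowed from the parallel minor.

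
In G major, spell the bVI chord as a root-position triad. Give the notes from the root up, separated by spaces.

bVI is built on the lowered scale degree 6. In G major degree 6 is E; lowered it becomes Eb. Building the major chord from the parallel minor on Eb: Eb–G–Bb.

Eb G Bb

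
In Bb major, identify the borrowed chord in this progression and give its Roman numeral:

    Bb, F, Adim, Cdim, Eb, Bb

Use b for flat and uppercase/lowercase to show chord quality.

ii°

The diatonic triads in Bb major are Bb, Cm, Dm, Eb, F, Gm, Adim. Bb, F, Adim and Eb all belong to that set. Cdim (C–Eb–Gb) is not: scale degree 2 in Bb major carries Cm (ii). In Bb minor the chord on that degree is Cdim, so here it functions as ii°, borrowed from the parallel minor.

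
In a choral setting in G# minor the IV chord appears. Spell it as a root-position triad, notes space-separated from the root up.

IV is built on scale degree 4, which is C# in both G# minor and its parallel. In G# major the chord on C# is C#–E#–G#.

C# E# G#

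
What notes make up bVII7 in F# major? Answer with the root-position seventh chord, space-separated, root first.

E G# B D

Scale degree 7 in F# major is E#. bVII7 uses the lowered form, E, taken from F# minor. Stacking thirds in F# minor on E gives E–G#–B–D.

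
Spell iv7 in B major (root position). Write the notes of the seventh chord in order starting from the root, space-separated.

E G B D

iv7 is built on scale degree 4, which is E in both B major and its parallel. Building the minor-seventh chord from the parallel minor on E: E–G–B–D.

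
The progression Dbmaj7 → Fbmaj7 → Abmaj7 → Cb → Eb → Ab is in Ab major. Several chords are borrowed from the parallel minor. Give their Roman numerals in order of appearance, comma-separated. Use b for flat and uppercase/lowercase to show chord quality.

The diatonic triads in Ab major are Ab, Bbm, Cm, Db, Eb, Fm, Gdim. Dbmaj7, Abmaj7, Eb and Ab all belong to that set. Fbmaj7 (Fb–Ab–Cb–Eb) is not: scale degree 6 in Ab major carries Fm (vi). In Ab minor the chord on that degree is Fbmaj7, so here it functions as bVImaj7, borrowed from the parallel minor. Cb (Cb–Eb–Gb) doesn't fit — on degree 3 Ab major would have Cm (iii). Cb is the degree-3 chord of Ab minor, so it is the borrowed bIII.

bVImaj7, bIII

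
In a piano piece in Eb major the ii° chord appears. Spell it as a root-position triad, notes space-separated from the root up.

F Ab Cb

ii° is built on scale degree 2, which is F in both Eb major and its parallel. Building the diminished chord from the parallel minor on F: F–Ab–Cb.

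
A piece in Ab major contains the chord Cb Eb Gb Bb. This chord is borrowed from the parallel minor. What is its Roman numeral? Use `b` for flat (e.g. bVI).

In Ab major scale degree 3 is C; Cb is its lowered form, from Ab minor. The diatonic chord on degree 3 would be Cm (iii), but Cb–Eb–Gb–Bb is the major-seventh chord from Ab minor. As a borrowed chord it is labeled bIIImaj7.

bIIImaj7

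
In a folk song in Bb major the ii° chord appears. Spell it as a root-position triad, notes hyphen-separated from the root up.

The root, C, is scale degree 2 — the same note in Bb major and Bb minor; only the chord quality changes. In Bb minor the chord on C is C–Eb–Gb.

C-Eb-Gb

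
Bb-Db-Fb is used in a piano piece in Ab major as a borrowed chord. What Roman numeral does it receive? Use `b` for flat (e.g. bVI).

The root Bb is the diatonic 2nd degree of Ab major; the borrowing shows in the chord quality. Bb–Db–Fb is a diminished chord — the form found in Ab minor, not the diatonic ii (Bbm). Borrowed into Ab major it is written ii°.

ii°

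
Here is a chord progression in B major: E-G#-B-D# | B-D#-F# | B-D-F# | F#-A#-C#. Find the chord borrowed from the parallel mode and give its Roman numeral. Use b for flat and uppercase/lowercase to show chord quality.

In B major the diatonic chords are B, C#m, D#m, E, F#, G#m, A#dim. E–G#–B–D# = Emaj7, B–D#–F# = B and F#–A#–C# = F# are all diatonic. B–D–F# doesn't fit — on degree 1 B major would have B (I). Bm is the degree-1 chord of B minor, so it is the borrowed i.

i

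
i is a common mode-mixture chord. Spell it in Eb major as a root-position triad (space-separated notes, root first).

The root, Eb, is scale degree 1 — the same note in Eb major and Eb minor; only the chord quality changes. In Eb minor the chord on Eb is Eb–Gb–Bb.

Eb Gb Bb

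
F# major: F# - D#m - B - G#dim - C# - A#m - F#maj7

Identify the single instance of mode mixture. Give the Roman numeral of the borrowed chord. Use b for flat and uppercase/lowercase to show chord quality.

The diatonic triads in F# major are F#, G#m, A#m, B, C#, D#m, E#dim. F#, D#m, B, C#, A#m and F#maj7 are all diatonic. But G#dim (G#–B–D) is foreign: the diatonic ii on degree 2 is G#m, whereas G#dim comes from F# minor. It is labeled ii°.

ii°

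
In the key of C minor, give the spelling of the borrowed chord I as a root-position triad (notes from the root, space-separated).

I is built on scale degree 1, which is C in both C minor and its parallel. In C major the chord on C is C–E–G.

C E G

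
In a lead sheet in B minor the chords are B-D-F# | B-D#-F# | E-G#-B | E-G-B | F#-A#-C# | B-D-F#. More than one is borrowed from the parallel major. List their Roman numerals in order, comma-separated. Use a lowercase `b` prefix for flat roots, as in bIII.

In B minor (with V from harmonic minor) the diatonic chords are Bm, C#dim, D, Em, F#, G, A. Of the given chords, B–D–F# = Bm, E–G–B = Em and F#–A#–C# = F# are diatonic. B–D#–F# doesn't fit — on degree 1 B minor would have Bm (i). B is the degree-1 chord of B major, so it is the borrowed I. But E–G#–B is foreign: the diatonic iv on degree 4 is Em, whereas E comes from B major. It is labeled IV.

I, IV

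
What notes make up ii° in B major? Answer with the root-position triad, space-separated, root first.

C# E G

The root, C#, is scale degree 2 — the same note in B major and B minor; only the chord quality changes. Stacking thirds in B minor on C# gives C#–E–G.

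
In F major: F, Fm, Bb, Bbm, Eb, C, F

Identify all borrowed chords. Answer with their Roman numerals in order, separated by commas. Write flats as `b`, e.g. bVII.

In F major the diatonic chords are F, Gm, Am, Bb, C, Dm, Edim. F, Bb and C are all diatonic. Fm (F–Ab–C) is not: scale degree 1 in F major carries F (I). In F minor the chord on that degree is Fm, so here it functions as i, borrowed from the parallel minor. Bbm (Bb–Db–F) doesn't fit — on degree 4 F major would have Bb (IV). Bbm is the degree-4 chord of F minor, so it is the borrowed iv. But Eb (Eb–G–Bb) is foreign: the diatonic vii° on degree 7 is Edim, whereas Eb comes from F minor. It is labeled bVII.

i, iv, bVII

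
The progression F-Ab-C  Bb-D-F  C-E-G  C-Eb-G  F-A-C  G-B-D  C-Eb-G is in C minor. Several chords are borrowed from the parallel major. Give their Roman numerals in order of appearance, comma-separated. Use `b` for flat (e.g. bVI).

I, IV

The diatonic triads in C minor (with V from harmonic minor) are Cm, Ddim, Eb, Fm, G, Ab, Bb. Of the given chords, F–Ab–C = Fm, Bb–D–F = Bb, C–Eb–G = Cm and G–B–D = G are diatonic. C–E–G is not: scale degree 1 in C minor carries Cm (i). In C major the chord on that degree is C, so here it functions as I, borrowed from the parallel major. F–A–C is not: scale degree 4 in C minor carries Fm (iv). In C major the chord on that degree is F, so here it functions as IV, borrowed from the parallel major.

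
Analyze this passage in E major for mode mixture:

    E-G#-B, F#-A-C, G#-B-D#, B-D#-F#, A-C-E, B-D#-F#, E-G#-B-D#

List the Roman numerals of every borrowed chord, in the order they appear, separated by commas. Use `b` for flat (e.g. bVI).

ii°, iv

E major has the diatonic set E, F#m, G#m, A, B, C#m, D#dim. Of the given chords, E–G#–B = E, G#–B–D# = G#m, B–D#–F# = B and E–G#–B–D# = Emaj7 are diatonic. F#–A–C is not: scale degree 2 in E major carries F#m (ii). In E minor the chord on that degree is F#dim, so here it functions as ii°, borrowed from the parallel minor. A–C–E doesn't fit — on degree 4 E major would have A (IV). Am is the degree-4 chord of E minor, so it is the borrowed iv.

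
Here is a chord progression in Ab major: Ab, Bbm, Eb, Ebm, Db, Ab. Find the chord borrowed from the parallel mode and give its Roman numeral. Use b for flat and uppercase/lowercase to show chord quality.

The diatonic triads in Ab major are Ab, Bbm, Cm, Db, Eb, Fm, Gdim. Ab, Bbm, Eb and Db are all diatonic. Ebm (Eb–Gb–Bb) doesn't fit — on degree 5 Ab major would have Eb (V). Ebm is the degree-5 chord of Ab minor, so it is the borrowed v.

v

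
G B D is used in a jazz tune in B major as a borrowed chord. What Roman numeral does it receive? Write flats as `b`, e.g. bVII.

In B major scale degree 6 is G#; G is its lowered form, from B minor. The diatonic chord on degree 6 would be G#m (vi), but G–B–D is the major chord from B minor. As a borrowed chord it is labeled bVI.

bVI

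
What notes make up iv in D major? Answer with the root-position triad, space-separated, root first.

The root, G, is scale degree 4 — the same note in D major and D minor; only the chord quality changes. Stacking thirds in D minor on G gives G–Bb–D.

G Bb D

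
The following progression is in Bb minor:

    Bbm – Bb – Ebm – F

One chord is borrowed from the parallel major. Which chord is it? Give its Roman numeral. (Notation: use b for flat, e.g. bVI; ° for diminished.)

I

The diatonic triads in Bb minor (with V from harmonic minor) are Bbm, Cdim, Db, Ebm, F, Gb, Ab. Bbm, Ebm and F are all diatonic. Bb (Bb–D–F) doesn't fit — on degree 1 Bb minor would have Bbm (i). Bb is the degree-1 chord of Bb major, so it is the borrowed I.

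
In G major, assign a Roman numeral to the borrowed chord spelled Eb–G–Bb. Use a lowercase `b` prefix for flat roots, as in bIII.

bVI

Eb is the lowered form of scale degree 6 in G major (the diatonic degree 6 is E). Diatonically G major has Em (vi) on that degree; Eb–G–Bb is instead the major chord native to G minor, so it takes the label bVI.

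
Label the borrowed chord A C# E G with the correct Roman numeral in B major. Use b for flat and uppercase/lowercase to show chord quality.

A is the lowered form of scale degree 7 in B major (the diatonic degree 7 is A#). Diatonically B major has A#dim (vii°) on that degree; A–C#–E–G is instead the dominant-seventh chord native to B minor, so it takes the label bVII7.

bVII7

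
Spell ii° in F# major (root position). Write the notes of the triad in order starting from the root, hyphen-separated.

The root, G#, is scale degree 2 — the same note in F# major and F# minor; only the chord quality changes. Building the diminished chord from the parallel minor on G#: G#–B–D.

G#-B-D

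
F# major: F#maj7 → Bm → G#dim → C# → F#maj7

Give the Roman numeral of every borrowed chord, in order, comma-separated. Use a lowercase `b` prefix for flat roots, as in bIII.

F# major has the diatonic set F#, G#m, A#m, B, C#, D#m, E#dim. Of the given chords, F#maj7 and C# are diatonic. Bm (B–D–F#) is not: scale degree 4 in F# major carries B (IV). In F# minor the chord on that degree is Bm, so here it functions as iv, borrowed from the parallel minor. G#dim (G#–B–D) doesn't fit — on degree 2 F# major would have G#m (ii). G#dim is the degree-2 chord of F# minor, so it is the borrowed ii°.

iv, ii°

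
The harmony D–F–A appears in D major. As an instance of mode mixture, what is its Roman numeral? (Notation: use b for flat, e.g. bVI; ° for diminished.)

i

D is scale degree 1 in D major. The diatonic chord on degree 1 would be D (I), but D–F–A is the minor chord from D minor. As a borrowed chord it is labeled i.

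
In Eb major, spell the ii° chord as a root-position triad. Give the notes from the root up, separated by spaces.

F Ab Cb

ii° is built on scale degree 2, which is F in both Eb major and its parallel. Stacking thirds in Eb minor on F gives F–Ab–Cb.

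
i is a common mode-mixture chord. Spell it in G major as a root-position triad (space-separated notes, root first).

The root, G, is scale degree 1 — the same note in G major and G minor; only the chord quality changes. In G minor the chord on G is G–Bb–D.

G Bb D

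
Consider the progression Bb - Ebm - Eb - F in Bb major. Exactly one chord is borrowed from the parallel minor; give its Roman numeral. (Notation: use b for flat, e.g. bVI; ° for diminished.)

The diatonic triads in Bb major are Bb, Cm, Dm, Eb, F, Gm, Adim. Bb, Eb and F are all diatonic. Ebm (Eb–Gb–Bb) is not: scale degree 4 in Bb major carries Eb (IV). In Bb minor the chord on that degree is Ebm, so here it functions as iv, borrowed from the parallel minor.

iv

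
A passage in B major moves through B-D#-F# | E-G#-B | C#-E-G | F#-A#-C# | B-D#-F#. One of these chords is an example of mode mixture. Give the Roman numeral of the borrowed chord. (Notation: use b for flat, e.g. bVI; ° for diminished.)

B major has the diatonic set B, C#m, D#m, E, F#, G#m, A#dim. Of the given chords, B–D#–F# = B, E–G#–B = E and F#–A#–C# = F# are diatonic. But C#–E–G is foreign: the diatonic ii on degree 2 is C#m, whereas C#dim comes from B minor. It is labeled ii°.

ii°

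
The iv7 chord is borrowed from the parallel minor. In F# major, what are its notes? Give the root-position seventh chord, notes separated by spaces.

B D F# A

iv7 is built on scale degree 4, which is B in both F# major and its parallel. In F# minor the chord on B is B–D–F#–A.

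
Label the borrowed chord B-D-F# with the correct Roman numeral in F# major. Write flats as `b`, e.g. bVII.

The root B is the diatonic 4th degree of F# major; the borrowing shows in the chord quality. B–D–F# is a minor chord — the form found in F# minor, not the diatonic IV (B). Borrowed into F# major it is written iv.

iv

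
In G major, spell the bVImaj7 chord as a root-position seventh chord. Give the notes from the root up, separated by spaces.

Eb G Bb D

bVImaj7 is built on the lowered scale degree 6. In G major degree 6 is E; lowered it becomes Eb. Stacking thirds in G minor on Eb gives Eb–G–Bb–D.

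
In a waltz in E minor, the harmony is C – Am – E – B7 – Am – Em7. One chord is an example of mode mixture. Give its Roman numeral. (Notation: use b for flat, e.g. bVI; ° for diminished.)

E minor has the diatonic set Em, F#dim, G, Am, B, C, D (with V from harmonic minor). Of the given chords, C, Am, B7 and Em7 are diatonic. But E (E–G#–B) is foreign: the diatonic i on degree 1 is Em, whereas E comes from E major. It is labeled I.

I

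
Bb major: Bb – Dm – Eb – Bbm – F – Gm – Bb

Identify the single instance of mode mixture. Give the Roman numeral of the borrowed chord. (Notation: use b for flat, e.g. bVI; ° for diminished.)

i

The diatonic triads in Bb major are Bb, Cm, Dm, Eb, F, Gm, Adim. Bb, Dm, Eb, F and Gm are all diatonic. Bbm (Bb–Db–F) is not: scale degree 1 in Bb major carries Bb (I). In Bb minor the chord on that degree is Bbm, so here it functions as i, borrowed from the parallel minor.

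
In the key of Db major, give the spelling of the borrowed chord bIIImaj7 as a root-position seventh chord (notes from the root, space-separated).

Fb Ab Cb Eb

bIIImaj7 is built on the lowered scale degree 3. In Db major degree 3 is F; lowered it becomes Fb. In Db minor the chord on Fb is Fb–Ab–Cb–Eb.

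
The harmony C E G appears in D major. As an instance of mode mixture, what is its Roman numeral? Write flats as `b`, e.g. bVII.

bVII

In D major scale degree 7 is C#; C is its lowered form, from D minor. C–E–G is a major chord — the form found in D minor, not the diatonic vii° (C#dim). Borrowed into D major it is written bVII.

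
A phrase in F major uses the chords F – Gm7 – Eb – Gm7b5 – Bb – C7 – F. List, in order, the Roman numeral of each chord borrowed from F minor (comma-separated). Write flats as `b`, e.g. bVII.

F major has the diatonic set F, Gm, Am, Bb, C, Dm, Edim. Of the given chords, F, Gm7, Bb and C7 are diatonic. Eb (Eb–G–Bb) is not: scale degree 7 in F major carries Edim (vii°). In F minor the chord on that degree is Eb, so here it functions as bVII, borrowed from the parallel minor. Gm7b5 (G–Bb–Db–F) doesn't fit — on degree 2 F major would have Gm (ii). Gm7b5 is the degree-2 chord of F minor, so it is the borrowed iiø7.

bVII, iiø7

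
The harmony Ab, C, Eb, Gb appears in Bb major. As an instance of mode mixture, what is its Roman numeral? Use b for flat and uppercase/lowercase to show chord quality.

bVII7

The root Ab is the lowered 7th scale degree — diatonically Bb major has A there. Diatonically Bb major has Adim (vii°) on that degree; Ab–C–Eb–Gb is instead the dominant-seventh chord native to Bb minor, so it takes the label bVII7.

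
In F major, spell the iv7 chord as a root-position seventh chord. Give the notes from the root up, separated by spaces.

iv7 is built on scale degree 4, which is Bb in both F major and its parallel. Building the minor-seventh chord from the parallel minor on Bb: Bb–Db–F–Ab.

Bb Db F Ab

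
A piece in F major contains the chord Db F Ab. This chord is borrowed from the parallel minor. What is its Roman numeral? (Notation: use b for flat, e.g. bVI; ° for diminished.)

bVI

Db is the lowered form of scale degree 6 in F major (the diatonic degree 6 is D). The diatonic chord on degree 6 would be Dm (vi), but Db–F–Ab is the major chord from F minor. As a borrowed chord it is labeled bVI.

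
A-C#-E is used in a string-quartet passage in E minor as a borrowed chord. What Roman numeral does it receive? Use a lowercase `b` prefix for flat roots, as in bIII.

IV

The root A is the diatonic 4th degree of E minor; the borrowing shows in the chord quality. The diatonic chord on degree 4 would be Am (iv), but A–C#–E is the major chord from E major. As a borrowed chord it is labeled IV.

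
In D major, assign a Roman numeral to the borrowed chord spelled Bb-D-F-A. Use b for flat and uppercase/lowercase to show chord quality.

Bb is the lowered form of scale degree 6 in D major (the diatonic degree 6 is B). The diatonic chord on degree 6 would be Bm (vi), but Bb–D–F–A is the major-seventh chord from D minor. As a borrowed chord it is labeled bVImaj7.

bVImaj7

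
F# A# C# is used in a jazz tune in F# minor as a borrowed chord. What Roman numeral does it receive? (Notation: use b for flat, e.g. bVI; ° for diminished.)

I

The root F# is the diatonic 1st degree of F# minor; the borrowing shows in the chord quality. Diatonically F# minor has F#m (i) on that degree; F#–A#–C# is instead the major chord native to F# major, so it takes the label I.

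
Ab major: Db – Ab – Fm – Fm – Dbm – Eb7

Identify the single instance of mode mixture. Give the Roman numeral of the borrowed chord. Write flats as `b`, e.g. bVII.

In Ab major the diatonic chords are Ab, Bbm, Cm, Db, Eb, Fm, Gdim. Of the given chords, Db, Ab, Fm and Eb7 are diatonic. Dbm (Db–Fb–Ab) is not: scale degree 4 in Ab major carries Db (IV). In Ab minor the chord on that degree is Dbm, so here it functions as iv, borrowed from the parallel minor.

iv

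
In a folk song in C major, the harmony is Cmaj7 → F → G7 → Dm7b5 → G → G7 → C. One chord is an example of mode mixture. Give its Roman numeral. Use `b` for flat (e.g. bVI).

iiø7

The diatonic triads in C major are C, Dm, Em, F, G, Am, Bdim. Cmaj7, F, G7, G and C all belong to that set. Dm7b5 (D–F–Ab–C) doesn't fit — on degree 2 C major would have Dm (ii). Dm7b5 is the degree-2 chord of C minor, so it is the borrowed iiø7.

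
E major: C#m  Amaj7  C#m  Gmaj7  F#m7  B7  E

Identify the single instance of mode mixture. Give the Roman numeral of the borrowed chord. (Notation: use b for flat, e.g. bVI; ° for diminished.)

In E major the diatonic chords are E, F#m, G#m, A, B, C#m, D#dim. C#m, Amaj7, F#m7, B7 and E are all diatonic. But Gmaj7 (G–B–D–F#) is foreign: the diatonic iii on degree 3 is G#m, whereas Gmaj7 comes from E minor. It is labeled bIIImaj7.

bIIImaj7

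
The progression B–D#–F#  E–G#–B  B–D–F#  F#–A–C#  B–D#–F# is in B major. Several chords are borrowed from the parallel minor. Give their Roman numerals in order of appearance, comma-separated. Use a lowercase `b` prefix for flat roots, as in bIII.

i, v

In B major the diatonic chords are B, C#m, D#m, E, F#, G#m, A#dim. Of the given chords, B–D#–F# = B and E–G#–B = E are diatonic. But B–D–F# is foreign: the diatonic I on degree 1 is B, whereas Bm comes from B minor. It is labeled i. But F#–A–C# is foreign: the diatonic V on degree 5 is F#, whereas F#m comes from B minor. It is labeled v.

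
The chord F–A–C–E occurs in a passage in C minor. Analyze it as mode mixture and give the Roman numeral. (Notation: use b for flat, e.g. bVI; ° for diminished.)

IVmaj7

The root F is the diatonic 4th degree of C minor; the borrowing shows in the chord quality. The diatonic chord on degree 4 would be Fm (iv), but F–A–C–E is the major-seventh chord from C major. As a borrowed chord it is labeled IVmaj7.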